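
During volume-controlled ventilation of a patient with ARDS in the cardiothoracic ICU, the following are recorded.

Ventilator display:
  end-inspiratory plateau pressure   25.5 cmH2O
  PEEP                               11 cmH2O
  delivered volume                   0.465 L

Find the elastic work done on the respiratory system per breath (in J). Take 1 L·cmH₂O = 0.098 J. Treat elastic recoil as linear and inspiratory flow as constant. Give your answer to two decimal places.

0.33

Elastic work ≈ ½ × (Pplat − PEEP) × Vt = 0.5 × (25.5 − 11) × 0.465 L = 0.5 × 14.5 × 0.465 = 3.371 L·cmH2O.
× 0.098 J/(L·cmH2O) → 0.3304 J.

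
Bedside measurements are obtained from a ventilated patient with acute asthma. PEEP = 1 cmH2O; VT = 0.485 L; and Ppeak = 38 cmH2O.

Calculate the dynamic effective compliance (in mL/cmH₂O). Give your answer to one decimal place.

Dynamic compliance = Vt / (PIP − PEEP) = 485 / (38 − 1) = 485 / 37.0 = 13.108 mL/cmH2O.

13.1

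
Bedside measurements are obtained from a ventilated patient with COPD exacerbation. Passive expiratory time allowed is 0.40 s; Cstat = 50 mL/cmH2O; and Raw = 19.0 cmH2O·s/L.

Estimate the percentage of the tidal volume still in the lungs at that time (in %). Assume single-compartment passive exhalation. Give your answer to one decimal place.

65.6

τ = R × C = 19.0 × 50 mL/cmH2O = 19.0 × 0.050 L/cmH2O = 0.95 s.
Passive exhalation: V(t)/V₀ = e^(−t/τ) = e^(−0.40/0.95) = 0.6564.
Fraction remaining = 0.6564 → 65.64%.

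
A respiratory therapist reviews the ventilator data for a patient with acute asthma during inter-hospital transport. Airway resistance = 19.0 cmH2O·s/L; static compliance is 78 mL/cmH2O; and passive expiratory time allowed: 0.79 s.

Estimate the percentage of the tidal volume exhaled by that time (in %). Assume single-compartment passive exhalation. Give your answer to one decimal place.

τ = R × C = 19.0 × 78 mL/cmH2O = 19.0 × 0.078 L/cmH2O = 1.482 s.
Passive exhalation: V(t)/V₀ = e^(−t/τ) = e^(−0.79/1.482) = 0.5868.
Fraction exhaled = 1 − 0.5868 = 0.4132 → 41.32%.

41.3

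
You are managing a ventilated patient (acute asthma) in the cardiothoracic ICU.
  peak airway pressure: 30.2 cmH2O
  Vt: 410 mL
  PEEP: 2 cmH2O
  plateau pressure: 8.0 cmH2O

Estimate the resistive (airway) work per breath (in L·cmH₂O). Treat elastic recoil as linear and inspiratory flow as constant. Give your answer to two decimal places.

With constant inspiratory flow the resistive pressure is constant at PIP − Pplat = 30.2 − 8.0 = 22.2 cmH2O, so resistive work = 22.2 × 0.410 = 9.102 L·cmH2O.

9.10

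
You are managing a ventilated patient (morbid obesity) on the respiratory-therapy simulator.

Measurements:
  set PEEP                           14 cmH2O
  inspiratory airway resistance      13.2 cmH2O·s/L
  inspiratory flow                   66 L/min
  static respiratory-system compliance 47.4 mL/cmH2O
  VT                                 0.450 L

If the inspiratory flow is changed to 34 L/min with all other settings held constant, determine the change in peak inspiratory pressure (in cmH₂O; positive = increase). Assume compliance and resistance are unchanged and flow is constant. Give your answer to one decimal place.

-7.0

Flow: 66 L/min ÷ 60 = 1.1 L/s.
New flow: 34 L/min ÷ 60 = 0.5667 L/s.
PIP = Vt/C + R·V̇ + PEEP (constant-flow equation of motion).
Only the resistive term changes: ΔPIP = R × ΔV̇ = 13.2 × (0.5667 − 1.1) = 13.2 × -0.5333 = -7.04 cmH2O.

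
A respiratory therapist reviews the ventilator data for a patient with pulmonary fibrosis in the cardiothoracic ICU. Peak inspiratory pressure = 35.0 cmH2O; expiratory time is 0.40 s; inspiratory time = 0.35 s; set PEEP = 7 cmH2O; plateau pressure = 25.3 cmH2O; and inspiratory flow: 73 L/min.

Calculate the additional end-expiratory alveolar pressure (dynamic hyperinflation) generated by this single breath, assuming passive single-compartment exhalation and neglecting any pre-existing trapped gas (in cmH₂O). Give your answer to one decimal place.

Flow: 73 L/min ÷ 60 = 1.2167 L/s.
Vt = flow × Ti = 1.2167 L/s × 0.35 s × 1000 mL/L = 425.85 mL.
R = (PIP − Pplat)/V̇ = (35.0 − 25.3) / 1.2167 = 9.7/1.2167 = 7.972 cmH2O·s/L.
C = Vt/(Pplat − PEEP) = 425.85 / (25.3 − 7) = 425.85/18.3 = 23.27 mL/cmH2O.
τ = R × C = 7.972 × 0.02327 L/cmH2O = 0.1855 s.
Fraction remaining = e^(−Te/τ) = e^(−0.40/0.1855) = 0.1157; trapped volume = 425.85 × 0.1157 = 49.271 mL.
Additional alveolar pressure from trapping ≈ V_trapped / C = 49.271 / 23.27 = 2.117 cmH2O.

2.1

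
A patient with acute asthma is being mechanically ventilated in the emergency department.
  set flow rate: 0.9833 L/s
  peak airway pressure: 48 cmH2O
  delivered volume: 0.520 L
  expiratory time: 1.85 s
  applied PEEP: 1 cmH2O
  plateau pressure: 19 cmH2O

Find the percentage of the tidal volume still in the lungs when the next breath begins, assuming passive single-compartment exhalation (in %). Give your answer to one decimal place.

11.4

R = (PIP − Pplat)/V̇ = (48 − 19) / 0.9833 = 29.0/0.9833 = 29.493 cmH2O·s/L.
C = Vt/(Pplat − PEEP) = 520.0 / (19 − 1) = 520.0/18.0 = 28.889 mL/cmH2O.
τ = R × C = 29.493 × 0.02889 L/cmH2O = 0.8521 s.
Fraction remaining at end-expiration = e^(−Te/τ) = e^(−1.85/0.8521) = 0.1141 → 11.41%.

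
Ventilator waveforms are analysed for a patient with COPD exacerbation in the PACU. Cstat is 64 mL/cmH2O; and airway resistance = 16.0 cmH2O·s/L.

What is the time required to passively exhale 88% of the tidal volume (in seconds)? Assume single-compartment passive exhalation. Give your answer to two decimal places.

τ = R × C = 16.0 × 64 mL/cmH2O = 16.0 × 0.064 L/cmH2O = 1.024 s.
Exhaled fraction f = 1 − e^(−t/τ) → t = −τ·ln(1 − f) = −1.024·ln(0.12) = 2.171 s.

2.17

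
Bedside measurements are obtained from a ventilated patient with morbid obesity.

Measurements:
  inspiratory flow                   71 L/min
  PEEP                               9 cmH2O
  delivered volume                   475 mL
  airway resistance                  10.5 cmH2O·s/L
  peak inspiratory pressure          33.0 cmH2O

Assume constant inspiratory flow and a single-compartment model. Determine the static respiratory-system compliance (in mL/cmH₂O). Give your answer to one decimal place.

Flow: 71 L/min ÷ 60 = 1.1833 L/s.
Equation of motion (constant flow): PIP = Vt/C + R·V̇ + PEEP.
Vt/C = PIP − R·V̇ − PEEP = 33.0 − 10.5×1.1833 − 9 = 33.0 − 12.425 − 9 = 11.575 cmH2O.
C = Vt / 11.575 = 475 / 11.575 = 41.037 mL/cmH2O.

41.0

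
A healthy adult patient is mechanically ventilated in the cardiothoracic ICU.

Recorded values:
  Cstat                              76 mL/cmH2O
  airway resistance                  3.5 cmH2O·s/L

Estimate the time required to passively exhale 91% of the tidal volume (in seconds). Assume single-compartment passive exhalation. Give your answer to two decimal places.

τ = R × C = 3.5 × 76 mL/cmH2O = 3.5 × 0.076 L/cmH2O = 0.266 s.
Exhaled fraction f = 1 − e^(−t/τ) → t = −τ·ln(1 − f) = −0.266·ln(0.09) = 0.6405 s.

0.64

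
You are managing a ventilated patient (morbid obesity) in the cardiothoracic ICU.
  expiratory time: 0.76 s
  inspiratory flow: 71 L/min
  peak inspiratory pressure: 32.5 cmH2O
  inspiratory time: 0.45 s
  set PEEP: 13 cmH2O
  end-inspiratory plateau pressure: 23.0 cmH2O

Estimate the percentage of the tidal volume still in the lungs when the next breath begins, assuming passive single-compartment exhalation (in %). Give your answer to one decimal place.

16.9

Flow: 71 L/min ÷ 60 = 1.1833 L/s.
Vt = flow × Ti = 1.1833 L/s × 0.45 s × 1000 mL/L = 532.49 mL.
R = (PIP − Pplat)/V̇ = (32.5 − 23.0) / 1.1833 = 9.5/1.1833 = 8.028 cmH2O·s/L.
C = Vt/(Pplat − PEEP) = 532.49 / (23.0 − 13) = 532.49/10.0 = 53.249 mL/cmH2O.
τ = R × C = 8.028 × 0.05325 L/cmH2O = 0.4275 s.
Fraction remaining at end-expiration = e^(−Te/τ) = e^(−0.76/0.4275) = 0.169 → 16.9%.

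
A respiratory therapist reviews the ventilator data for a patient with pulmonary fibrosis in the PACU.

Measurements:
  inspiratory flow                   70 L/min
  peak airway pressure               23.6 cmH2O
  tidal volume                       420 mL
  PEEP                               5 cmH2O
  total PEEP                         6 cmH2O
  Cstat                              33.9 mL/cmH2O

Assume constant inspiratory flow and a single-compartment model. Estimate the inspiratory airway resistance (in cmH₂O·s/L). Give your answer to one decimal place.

4.5

Flow: 70 L/min ÷ 60 = 1.1667 L/s.
Total PEEP = 6 cmH2O (set 5 + intrinsic 1); this is the baseline alveolar pressure.
Equation of motion (constant flow): PIP = Vt/C + R·V̇ + PEEP.
R·V̇ = PIP − Vt/C − PEEP = 23.6 − 420/33.9 − 6 = 23.6 − 12.389 − 6 = 5.211 cmH2O.
R = 5.211 / 1.1667 = 4.466 cmH2O·s/L.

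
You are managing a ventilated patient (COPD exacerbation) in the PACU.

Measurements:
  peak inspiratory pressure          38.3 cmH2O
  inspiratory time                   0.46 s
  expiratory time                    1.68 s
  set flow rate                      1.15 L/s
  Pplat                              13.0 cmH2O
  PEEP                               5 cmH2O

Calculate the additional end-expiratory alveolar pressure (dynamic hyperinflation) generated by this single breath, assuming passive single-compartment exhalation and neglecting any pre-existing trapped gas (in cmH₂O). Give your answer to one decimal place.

2.5

Vt = flow × Ti = 1.15 L/s × 0.46 s × 1000 mL/L = 529.0 mL.
R = (PIP − Pplat)/V̇ = (38.3 − 13.0) / 1.15 = 25.3/1.15 = 22.0 cmH2O·s/L.
C = Vt/(Pplat − PEEP) = 529.0 / (13.0 − 5) = 529.0/8.0 = 66.125 mL/cmH2O.
τ = R × C = 22.0 × 0.06613 L/cmH2O = 1.455 s.
Fraction remaining = e^(−Te/τ) = e^(−1.68/1.455) = 0.3152; trapped volume = 529.0 × 0.3152 = 166.74 mL.
Additional alveolar pressure from trapping ≈ V_trapped / C = 166.74 / 66.125 = 2.522 cmH2O.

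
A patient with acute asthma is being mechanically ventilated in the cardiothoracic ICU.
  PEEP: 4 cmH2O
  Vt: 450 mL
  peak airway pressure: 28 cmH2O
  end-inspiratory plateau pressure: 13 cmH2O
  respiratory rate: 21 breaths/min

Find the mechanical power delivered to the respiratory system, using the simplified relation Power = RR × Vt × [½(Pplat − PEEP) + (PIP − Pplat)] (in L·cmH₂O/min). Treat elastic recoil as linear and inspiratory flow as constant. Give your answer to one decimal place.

184.3

Per-breath work = Vt × [½(Pplat−PEEP) + (PIP−Pplat)] = 0.450 × [0.5×9.0 + 15.0] = 0.450 × 19.5 = 8.775 L·cmH2O.
Power = 21 × 8.775 = 184.28 L·cmH2O/min.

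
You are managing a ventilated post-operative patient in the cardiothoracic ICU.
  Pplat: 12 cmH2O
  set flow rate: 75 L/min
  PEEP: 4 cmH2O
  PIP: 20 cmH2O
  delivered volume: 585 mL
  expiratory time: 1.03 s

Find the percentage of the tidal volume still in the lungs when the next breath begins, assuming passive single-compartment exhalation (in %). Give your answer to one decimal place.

11.1

Flow: 75 L/min ÷ 60 = 1.25 L/s.
R = (PIP − Pplat)/V̇ = (20 − 12) / 1.25 = 8.0/1.25 = 6.4 cmH2O·s/L.
C = Vt/(Pplat − PEEP) = 585.0 / (12 − 4) = 585.0/8.0 = 73.125 mL/cmH2O.
τ = R × C = 6.4 × 0.07313 L/cmH2O = 0.468 s.
Fraction remaining at end-expiration = e^(−Te/τ) = e^(−1.03/0.468) = 0.1107 → 11.07%.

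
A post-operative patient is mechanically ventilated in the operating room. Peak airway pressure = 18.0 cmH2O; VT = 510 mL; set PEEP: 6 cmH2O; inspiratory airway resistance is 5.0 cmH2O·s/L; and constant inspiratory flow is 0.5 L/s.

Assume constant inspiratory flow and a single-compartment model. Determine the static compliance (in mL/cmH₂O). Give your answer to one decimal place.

53.7

Equation of motion (constant flow): PIP = Vt/C + R·V̇ + PEEP.
Vt/C = PIP − R·V̇ − PEEP = 18.0 − 5.0×0.5 − 6 = 18.0 − 2.5 − 6 = 9.5 cmH2O.
C = Vt / 9.5 = 510 / 9.5 = 53.684 mL/cmH2O.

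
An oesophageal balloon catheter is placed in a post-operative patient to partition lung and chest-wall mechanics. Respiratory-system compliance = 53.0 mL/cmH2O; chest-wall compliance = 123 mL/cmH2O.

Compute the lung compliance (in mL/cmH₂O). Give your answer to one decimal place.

93.1

1/CL = 1/Crs − 1/Ccw.
1/CL = 1/53.0 − 1/123 = 0.01074.
CL = 93.11 mL/cmH2O.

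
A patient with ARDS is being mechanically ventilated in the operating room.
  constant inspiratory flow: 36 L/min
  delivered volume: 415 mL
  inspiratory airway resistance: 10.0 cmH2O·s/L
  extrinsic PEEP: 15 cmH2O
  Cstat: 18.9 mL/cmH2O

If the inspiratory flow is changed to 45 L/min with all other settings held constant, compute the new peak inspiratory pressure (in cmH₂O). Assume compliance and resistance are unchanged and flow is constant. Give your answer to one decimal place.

Flow: 36 L/min ÷ 60 = 0.6 L/s.
New flow: 45 L/min ÷ 60 = 0.75 L/s.
PIP = Vt/C + R·V̇ + PEEP (constant-flow equation of motion).
Only the resistive term changes: ΔPIP = R × ΔV̇ = 10.0 × (0.75 − 0.6) = 10.0 × 0.15 = 1.5 cmH2O.
Original PIP = 415/18.9 + 10.0×0.6 + 15 = 42.958 cmH2O; new PIP = 42.958 + (1.5) = 44.458 cmH2O.

44.5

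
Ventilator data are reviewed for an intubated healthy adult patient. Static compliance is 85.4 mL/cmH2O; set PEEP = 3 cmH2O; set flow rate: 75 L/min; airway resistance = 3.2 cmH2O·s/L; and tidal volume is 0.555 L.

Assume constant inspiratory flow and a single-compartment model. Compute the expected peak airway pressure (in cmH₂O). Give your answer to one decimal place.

13.5

Flow: 75 L/min ÷ 60 = 1.25 L/s.
Equation of motion (constant flow): PIP = Vt/C + R·V̇ + PEEP.
PIP = 555/85.4 + 3.2×1.25 + 3 = 6.499 + 4.0 + 3 = 13.499 cmH2O.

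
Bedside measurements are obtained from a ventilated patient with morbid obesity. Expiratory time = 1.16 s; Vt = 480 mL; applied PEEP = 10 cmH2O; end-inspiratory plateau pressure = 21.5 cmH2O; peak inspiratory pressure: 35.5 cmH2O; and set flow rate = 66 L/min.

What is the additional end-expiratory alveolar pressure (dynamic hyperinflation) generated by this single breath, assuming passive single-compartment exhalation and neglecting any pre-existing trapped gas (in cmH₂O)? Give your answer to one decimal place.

1.3

Flow: 66 L/min ÷ 60 = 1.1 L/s.
R = (PIP − Pplat)/V̇ = (35.5 − 21.5) / 1.1 = 14.0/1.1 = 12.727 cmH2O·s/L.
C = Vt/(Pplat − PEEP) = 480.0 / (21.5 − 10) = 480.0/11.5 = 41.739 mL/cmH2O.
τ = R × C = 12.727 × 0.04174 L/cmH2O = 0.5312 s.
Fraction remaining = e^(−Te/τ) = e^(−1.16/0.5312) = 0.1126; trapped volume = 480.0 × 0.1126 = 54.048 mL.
Additional alveolar pressure from trapping ≈ V_trapped / C = 54.048 / 41.739 = 1.295 cmH2O.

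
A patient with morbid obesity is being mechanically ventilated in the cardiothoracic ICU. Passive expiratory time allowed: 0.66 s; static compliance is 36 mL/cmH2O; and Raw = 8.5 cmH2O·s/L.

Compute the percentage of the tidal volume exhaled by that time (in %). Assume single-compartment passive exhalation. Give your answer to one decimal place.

88.4

τ = R × C = 8.5 × 36 mL/cmH2O = 8.5 × 0.036 L/cmH2O = 0.306 s.
Passive exhalation: V(t)/V₀ = e^(−t/τ) = e^(−0.66/0.306) = 0.1157.
Fraction exhaled = 1 − 0.1157 = 0.8843 → 88.43%.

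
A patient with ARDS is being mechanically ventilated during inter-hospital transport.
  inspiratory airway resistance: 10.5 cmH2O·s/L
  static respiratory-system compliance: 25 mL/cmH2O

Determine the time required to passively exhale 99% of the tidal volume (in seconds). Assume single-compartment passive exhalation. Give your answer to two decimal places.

1.21

τ = R × C = 10.5 × 25 mL/cmH2O = 10.5 × 0.025 L/cmH2O = 0.2625 s.
Exhaled fraction f = 1 − e^(−t/τ) → t = −τ·ln(1 − f) = −0.2625·ln(0.01) = 1.209 s.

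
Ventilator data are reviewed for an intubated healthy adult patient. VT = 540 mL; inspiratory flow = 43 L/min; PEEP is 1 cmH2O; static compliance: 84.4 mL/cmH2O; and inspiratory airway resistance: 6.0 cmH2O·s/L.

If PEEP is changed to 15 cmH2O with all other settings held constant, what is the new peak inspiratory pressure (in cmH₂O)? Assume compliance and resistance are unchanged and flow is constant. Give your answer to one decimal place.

Flow: 43 L/min ÷ 60 = 0.7167 L/s.
PIP = Vt/C + R·V̇ + PEEP (constant-flow equation of motion).
Only the baseline term changes: ΔPIP = ΔPEEP = 15 − 1 = 14.0 cmH2O.
Original PIP = 540/84.4 + 6.0×0.7167 + 1 = 11.698 cmH2O; new PIP = 11.698 + (14.0) = 25.698 cmH2O.

25.7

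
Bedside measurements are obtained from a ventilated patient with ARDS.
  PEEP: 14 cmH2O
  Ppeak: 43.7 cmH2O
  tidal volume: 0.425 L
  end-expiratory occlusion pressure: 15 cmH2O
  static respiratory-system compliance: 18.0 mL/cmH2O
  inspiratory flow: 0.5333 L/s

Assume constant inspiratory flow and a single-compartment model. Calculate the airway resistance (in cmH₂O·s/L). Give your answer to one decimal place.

Total PEEP = 15 cmH2O (set 14 + intrinsic 1); this is the baseline alveolar pressure.
Equation of motion (constant flow): PIP = Vt/C + R·V̇ + PEEP.
R·V̇ = PIP − Vt/C − PEEP = 43.7 − 425/18.0 − 15 = 43.7 − 23.611 − 15 = 5.089 cmH2O.
R = 5.089 / 0.5333 = 9.542 cmH2O·s/L.

9.5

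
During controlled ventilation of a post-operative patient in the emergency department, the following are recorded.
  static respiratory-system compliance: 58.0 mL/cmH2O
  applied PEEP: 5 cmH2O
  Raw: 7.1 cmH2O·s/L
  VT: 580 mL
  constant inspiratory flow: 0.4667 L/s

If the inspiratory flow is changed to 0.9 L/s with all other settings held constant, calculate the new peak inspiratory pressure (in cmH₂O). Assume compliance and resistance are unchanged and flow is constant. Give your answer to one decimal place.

PIP = Vt/C + R·V̇ + PEEP (constant-flow equation of motion).
Only the resistive term changes: ΔPIP = R × ΔV̇ = 7.1 × (0.9 − 0.4667) = 7.1 × 0.4333 = 3.076 cmH2O.
Original PIP = 580/58.0 + 7.1×0.4667 + 5 = 18.314 cmH2O; new PIP = 18.314 + (3.076) = 21.39 cmH2O.

21.4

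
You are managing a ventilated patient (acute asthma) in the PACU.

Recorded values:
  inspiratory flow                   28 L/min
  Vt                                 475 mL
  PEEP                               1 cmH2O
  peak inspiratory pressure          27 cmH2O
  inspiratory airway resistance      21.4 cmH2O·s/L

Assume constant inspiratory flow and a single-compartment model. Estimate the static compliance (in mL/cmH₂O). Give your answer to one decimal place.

29.7

Flow: 28 L/min ÷ 60 = 0.4667 L/s.
Equation of motion (constant flow): PIP = Vt/C + R·V̇ + PEEP.
Vt/C = PIP − R·V̇ − PEEP = 27 − 21.4×0.4667 − 1 = 27 − 9.987 − 1 = 16.013 cmH2O.
C = Vt / 16.013 = 475 / 16.013 = 29.663 mL/cmH2O.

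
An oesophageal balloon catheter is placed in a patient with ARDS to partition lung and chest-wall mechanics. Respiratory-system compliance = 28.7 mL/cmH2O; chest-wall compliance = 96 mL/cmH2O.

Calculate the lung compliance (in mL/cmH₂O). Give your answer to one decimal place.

40.9

1/CL = 1/Crs − 1/Ccw.
1/CL = 1/28.7 − 1/96 = 0.02443.
CL = 40.933 mL/cmH2O.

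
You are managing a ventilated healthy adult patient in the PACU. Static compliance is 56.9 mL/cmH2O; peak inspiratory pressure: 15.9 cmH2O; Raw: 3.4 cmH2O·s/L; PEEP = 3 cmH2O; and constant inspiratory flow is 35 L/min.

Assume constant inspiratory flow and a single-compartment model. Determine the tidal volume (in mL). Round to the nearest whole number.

Flow: 35 L/min ÷ 60 = 0.5833 L/s.
Equation of motion (constant flow): PIP = Vt/C + R·V̇ + PEEP.
Vt/C = PIP − R·V̇ − PEEP = 15.9 − 1.983 − 3 = 10.917 cmH2O.
Vt = C × 10.917 = 56.9 × 10.917 = 621.18 mL.

621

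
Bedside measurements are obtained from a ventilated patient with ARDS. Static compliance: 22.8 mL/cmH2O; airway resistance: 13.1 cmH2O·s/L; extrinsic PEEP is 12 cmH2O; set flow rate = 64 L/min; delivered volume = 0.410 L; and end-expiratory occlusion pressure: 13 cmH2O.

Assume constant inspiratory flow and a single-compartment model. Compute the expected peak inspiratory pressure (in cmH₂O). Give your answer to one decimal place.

45.0

Flow: 64 L/min ÷ 60 = 1.0667 L/s.
Total PEEP = 13 cmH2O (set 12 + intrinsic 1); this is the baseline alveolar pressure.
Equation of motion (constant flow): PIP = Vt/C + R·V̇ + PEEP.
PIP = 410/22.8 + 13.1×1.0667 + 13 = 17.982 + 13.974 + 13 = 44.956 cmH2O.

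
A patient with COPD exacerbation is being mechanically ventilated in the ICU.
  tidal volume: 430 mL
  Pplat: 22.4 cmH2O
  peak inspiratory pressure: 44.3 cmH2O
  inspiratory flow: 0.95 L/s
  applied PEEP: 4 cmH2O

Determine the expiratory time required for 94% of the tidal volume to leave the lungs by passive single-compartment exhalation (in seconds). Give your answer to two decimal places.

R = (PIP − Pplat)/V̇ = (44.3 − 22.4) / 0.95 = 21.9/0.95 = 23.053 cmH2O·s/L.
C = Vt/(Pplat − PEEP) = 430.0 / (22.4 − 4) = 430.0/18.4 = 23.37 mL/cmH2O.
τ = R × C = 23.053 × 0.02337 L/cmH2O = 0.5387 s.
t = −τ·ln(1 − 0.94) = −0.5387·ln(0.06) = 1.516 s.

1.52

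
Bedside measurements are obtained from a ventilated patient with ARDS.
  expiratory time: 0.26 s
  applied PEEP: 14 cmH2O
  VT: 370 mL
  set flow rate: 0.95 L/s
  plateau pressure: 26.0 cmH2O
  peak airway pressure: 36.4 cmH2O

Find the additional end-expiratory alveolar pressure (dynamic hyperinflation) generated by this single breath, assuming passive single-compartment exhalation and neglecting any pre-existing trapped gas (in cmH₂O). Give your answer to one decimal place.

5.6

R = (PIP − Pplat)/V̇ = (36.4 − 26.0) / 0.95 = 10.4/0.95 = 10.947 cmH2O·s/L.
C = Vt/(Pplat − PEEP) = 370.0 / (26.0 − 14) = 370.0/12.0 = 30.833 mL/cmH2O.
τ = R × C = 10.947 × 0.03083 L/cmH2O = 0.3375 s.
Fraction remaining = e^(−Te/τ) = e^(−0.26/0.3375) = 0.4628; trapped volume = 370.0 × 0.4628 = 171.24 mL.
Additional alveolar pressure from trapping ≈ V_trapped / C = 171.24 / 30.833 = 5.554 cmH2O.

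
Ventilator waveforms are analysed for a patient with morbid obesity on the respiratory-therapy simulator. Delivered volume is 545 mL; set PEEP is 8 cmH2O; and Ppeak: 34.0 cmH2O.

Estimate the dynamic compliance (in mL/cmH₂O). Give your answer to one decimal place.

21.0

Dynamic compliance = Vt / (PIP − PEEP) = 545 / (34.0 − 8) = 545 / 26.0 = 20.962 mL/cmH2O.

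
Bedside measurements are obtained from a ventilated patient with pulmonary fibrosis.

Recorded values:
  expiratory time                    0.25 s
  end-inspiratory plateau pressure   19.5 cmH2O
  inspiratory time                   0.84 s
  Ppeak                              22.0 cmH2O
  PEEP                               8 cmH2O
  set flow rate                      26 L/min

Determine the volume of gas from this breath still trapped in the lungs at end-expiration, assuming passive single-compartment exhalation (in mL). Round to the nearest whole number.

Flow: 26 L/min ÷ 60 = 0.4333 L/s.
Vt = flow × Ti = 0.4333 L/s × 0.84 s × 1000 mL/L = 363.97 mL.
R = (PIP − Pplat)/V̇ = (22.0 − 19.5) / 0.4333 = 2.5/0.4333 = 5.77 cmH2O·s/L.
C = Vt/(Pplat − PEEP) = 363.97 / (19.5 − 8) = 363.97/11.5 = 31.65 mL/cmH2O.
τ = R × C = 5.77 × 0.03165 L/cmH2O = 0.1826 s.
Fraction remaining = e^(−Te/τ) = e^(−0.25/0.1826) = 0.2543.
Trapped volume = 363.97 × 0.2543 = 92.558 mL.

93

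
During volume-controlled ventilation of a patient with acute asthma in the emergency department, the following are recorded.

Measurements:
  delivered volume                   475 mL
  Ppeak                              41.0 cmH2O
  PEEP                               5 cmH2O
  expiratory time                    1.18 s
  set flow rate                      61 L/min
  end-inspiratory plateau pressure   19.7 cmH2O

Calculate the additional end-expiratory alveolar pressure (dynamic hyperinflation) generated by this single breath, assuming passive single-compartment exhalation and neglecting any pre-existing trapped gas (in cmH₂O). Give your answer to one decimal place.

Flow: 61 L/min ÷ 60 = 1.0167 L/s.
R = (PIP − Pplat)/V̇ = (41.0 − 19.7) / 1.0167 = 21.3/1.0167 = 20.95 cmH2O·s/L.
C = Vt/(Pplat − PEEP) = 475.0 / (19.7 − 5) = 475.0/14.7 = 32.313 mL/cmH2O.
τ = R × C = 20.95 × 0.03231 L/cmH2O = 0.6769 s.
Fraction remaining = e^(−Te/τ) = e^(−1.18/0.6769) = 0.175; trapped volume = 475.0 × 0.175 = 83.125 mL.
Additional alveolar pressure from trapping ≈ V_trapped / C = 83.125 / 32.313 = 2.572 cmH2O.

2.6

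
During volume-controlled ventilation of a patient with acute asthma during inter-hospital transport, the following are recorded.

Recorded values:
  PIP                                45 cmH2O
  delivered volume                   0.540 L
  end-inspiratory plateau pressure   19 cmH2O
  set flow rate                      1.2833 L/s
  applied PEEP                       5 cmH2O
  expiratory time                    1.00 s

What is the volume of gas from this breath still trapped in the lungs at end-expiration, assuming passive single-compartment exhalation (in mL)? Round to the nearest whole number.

150

R = (PIP − Pplat)/V̇ = (45 − 19) / 1.2833 = 26.0/1.2833 = 20.26 cmH2O·s/L.
C = Vt/(Pplat − PEEP) = 540.0 / (19 − 5) = 540.0/14.0 = 38.571 mL/cmH2O.
τ = R × C = 20.26 × 0.03857 L/cmH2O = 0.7814 s.
Fraction remaining = e^(−Te/τ) = e^(−1.00/0.7814) = 0.2781.
Trapped volume = 540.0 × 0.2781 = 150.17 mL.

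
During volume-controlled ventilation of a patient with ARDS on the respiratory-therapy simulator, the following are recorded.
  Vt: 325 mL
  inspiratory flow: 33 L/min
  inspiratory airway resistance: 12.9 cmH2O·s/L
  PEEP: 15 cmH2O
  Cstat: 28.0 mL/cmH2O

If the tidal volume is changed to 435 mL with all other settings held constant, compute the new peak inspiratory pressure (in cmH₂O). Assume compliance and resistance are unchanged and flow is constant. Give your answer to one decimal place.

Flow: 33 L/min ÷ 60 = 0.55 L/s.
PIP = Vt/C + R·V̇ + PEEP (constant-flow equation of motion).
Only the elastic term changes: ΔPIP = ΔVt / C = (435 − 325) / 28.0 = 3.929 cmH2O.
Original PIP = 325/28.0 + 12.9×0.55 + 15 = 33.702 cmH2O; new PIP = 33.702 + (3.929) = 37.631 cmH2O.

37.6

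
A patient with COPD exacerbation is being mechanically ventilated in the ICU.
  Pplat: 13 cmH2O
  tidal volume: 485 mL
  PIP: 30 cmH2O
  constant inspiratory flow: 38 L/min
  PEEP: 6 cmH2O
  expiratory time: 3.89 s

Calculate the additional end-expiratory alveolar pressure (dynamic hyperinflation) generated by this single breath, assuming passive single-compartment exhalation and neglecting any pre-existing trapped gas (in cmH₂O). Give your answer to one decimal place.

Flow: 38 L/min ÷ 60 = 0.6333 L/s.
R = (PIP − Pplat)/V̇ = (30 − 13) / 0.6333 = 17.0/0.6333 = 26.844 cmH2O·s/L.
C = Vt/(Pplat − PEEP) = 485.0 / (13 − 6) = 485.0/7.0 = 69.286 mL/cmH2O.
τ = R × C = 26.844 × 0.06929 L/cmH2O = 1.86 s.
Fraction remaining = e^(−Te/τ) = e^(−3.89/1.86) = 0.1235; trapped volume = 485.0 × 0.1235 = 59.898 mL.
Additional alveolar pressure from trapping ≈ V_trapped / C = 59.898 / 69.286 = 0.8645 cmH2O.

0.9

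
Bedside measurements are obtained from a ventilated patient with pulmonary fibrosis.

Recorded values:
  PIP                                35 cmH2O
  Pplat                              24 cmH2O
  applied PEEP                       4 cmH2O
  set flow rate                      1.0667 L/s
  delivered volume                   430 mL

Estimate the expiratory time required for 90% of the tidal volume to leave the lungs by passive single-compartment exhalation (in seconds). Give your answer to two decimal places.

R = (PIP − Pplat)/V̇ = (35 − 24) / 1.0667 = 11.0/1.0667 = 10.312 cmH2O·s/L.
C = Vt/(Pplat − PEEP) = 430.0 / (24 − 4) = 430.0/20.0 = 21.5 mL/cmH2O.
τ = R × C = 10.312 × 0.0215 L/cmH2O = 0.2217 s.
t = −τ·ln(1 − 0.90) = −0.2217·ln(0.1) = 0.5105 s.

0.51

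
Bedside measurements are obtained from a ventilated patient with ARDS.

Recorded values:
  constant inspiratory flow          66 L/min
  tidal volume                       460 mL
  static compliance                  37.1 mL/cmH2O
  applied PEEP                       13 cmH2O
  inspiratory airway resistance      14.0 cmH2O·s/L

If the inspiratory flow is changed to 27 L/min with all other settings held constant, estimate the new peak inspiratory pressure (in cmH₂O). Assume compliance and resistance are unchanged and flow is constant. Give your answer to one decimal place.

31.7

Flow: 66 L/min ÷ 60 = 1.1 L/s.
New flow: 27 L/min ÷ 60 = 0.45 L/s.
PIP = Vt/C + R·V̇ + PEEP (constant-flow equation of motion).
Only the resistive term changes: ΔPIP = R × ΔV̇ = 14.0 × (0.45 − 1.1) = 14.0 × -0.65 = -9.1 cmH2O.
Original PIP = 460/37.1 + 14.0×1.1 + 13 = 40.799 cmH2O; new PIP = 40.799 + (-9.1) = 31.699 cmH2O.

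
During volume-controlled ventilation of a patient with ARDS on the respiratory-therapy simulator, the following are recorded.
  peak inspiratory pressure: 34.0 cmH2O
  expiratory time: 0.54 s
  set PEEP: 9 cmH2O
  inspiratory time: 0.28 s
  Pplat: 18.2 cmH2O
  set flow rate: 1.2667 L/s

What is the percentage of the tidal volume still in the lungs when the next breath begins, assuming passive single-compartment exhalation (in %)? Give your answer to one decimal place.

32.5

Vt = flow × Ti = 1.2667 L/s × 0.28 s × 1000 mL/L = 354.68 mL.
R = (PIP − Pplat)/V̇ = (34.0 − 18.2) / 1.2667 = 15.8/1.2667 = 12.473 cmH2O·s/L.
C = Vt/(Pplat − PEEP) = 354.68 / (18.2 − 9) = 354.68/9.2 = 38.552 mL/cmH2O.
τ = R × C = 12.473 × 0.03855 L/cmH2O = 0.4808 s.
Fraction remaining at end-expiration = e^(−Te/τ) = e^(−0.54/0.4808) = 0.3253 → 32.53%.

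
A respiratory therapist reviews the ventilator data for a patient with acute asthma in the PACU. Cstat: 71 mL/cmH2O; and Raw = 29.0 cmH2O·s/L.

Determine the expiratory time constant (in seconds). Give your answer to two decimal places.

2.06

τ = R × C = 29.0 × 71 mL/cmH2O = 29.0 × 0.071 L/cmH2O = 2.059 s.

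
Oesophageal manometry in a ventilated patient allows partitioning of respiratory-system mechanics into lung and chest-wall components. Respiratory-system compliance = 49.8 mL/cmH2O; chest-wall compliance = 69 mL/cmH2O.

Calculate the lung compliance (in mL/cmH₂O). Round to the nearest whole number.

179

1/CL = 1/Crs − 1/Ccw.
1/CL = 1/49.8 − 1/69 = 0.005588.
CL = 178.95 mL/cmH2O.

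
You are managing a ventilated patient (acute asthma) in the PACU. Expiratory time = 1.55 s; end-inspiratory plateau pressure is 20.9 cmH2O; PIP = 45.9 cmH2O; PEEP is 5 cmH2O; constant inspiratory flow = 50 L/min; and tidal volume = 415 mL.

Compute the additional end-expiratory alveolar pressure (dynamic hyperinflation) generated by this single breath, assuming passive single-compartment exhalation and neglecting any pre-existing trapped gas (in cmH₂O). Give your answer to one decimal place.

2.2

Flow: 50 L/min ÷ 60 = 0.8333 L/s.
R = (PIP − Pplat)/V̇ = (45.9 − 20.9) / 0.8333 = 25.0/0.8333 = 30.001 cmH2O·s/L.
C = Vt/(Pplat − PEEP) = 415.0 / (20.9 − 5) = 415.0/15.9 = 26.101 mL/cmH2O.
τ = R × C = 30.001 × 0.0261 L/cmH2O = 0.783 s.
Fraction remaining = e^(−Te/τ) = e^(−1.55/0.783) = 0.1381; trapped volume = 415.0 × 0.1381 = 57.312 mL.
Additional alveolar pressure from trapping ≈ V_trapped / C = 57.312 / 26.101 = 2.196 cmH2O.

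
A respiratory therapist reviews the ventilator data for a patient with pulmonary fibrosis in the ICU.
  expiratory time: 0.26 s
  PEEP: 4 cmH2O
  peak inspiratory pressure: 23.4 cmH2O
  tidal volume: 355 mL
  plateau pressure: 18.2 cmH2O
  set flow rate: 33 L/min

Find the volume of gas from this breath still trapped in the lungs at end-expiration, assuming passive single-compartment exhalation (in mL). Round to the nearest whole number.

Flow: 33 L/min ÷ 60 = 0.55 L/s.
R = (PIP − Pplat)/V̇ = (23.4 − 18.2) / 0.55 = 5.2/0.55 = 9.455 cmH2O·s/L.
C = Vt/(Pplat − PEEP) = 355.0 / (18.2 − 4) = 355.0/14.2 = 25.0 mL/cmH2O.
τ = R × C = 9.455 × 0.025 L/cmH2O = 0.2364 s.
Fraction remaining = e^(−Te/τ) = e^(−0.26/0.2364) = 0.3329.
Trapped volume = 355.0 × 0.3329 = 118.18 mL.

118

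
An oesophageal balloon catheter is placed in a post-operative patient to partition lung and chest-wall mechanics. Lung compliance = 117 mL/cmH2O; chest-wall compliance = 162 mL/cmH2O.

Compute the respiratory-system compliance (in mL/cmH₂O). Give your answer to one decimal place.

67.9

Lung and chest wall are elastances in series: 1/Crs = 1/CL + 1/Ccw.
1/Crs = 1/117 + 1/162 = 0.01472.
Crs = 67.935 mL/cmH2O.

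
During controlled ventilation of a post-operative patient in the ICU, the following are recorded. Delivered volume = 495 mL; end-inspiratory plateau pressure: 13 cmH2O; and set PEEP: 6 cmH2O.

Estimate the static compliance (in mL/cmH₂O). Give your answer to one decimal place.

70.7

Cstat = Vt / (Pplat − PEEP) = 495 / (13 − 6) = 495 / 7.0 = 70.714 mL/cmH2O.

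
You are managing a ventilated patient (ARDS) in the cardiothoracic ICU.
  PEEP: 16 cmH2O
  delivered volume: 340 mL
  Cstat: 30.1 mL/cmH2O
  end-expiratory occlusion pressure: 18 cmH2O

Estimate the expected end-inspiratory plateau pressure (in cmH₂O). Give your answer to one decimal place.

End-expiratory occlusion gives total PEEP = 18 cmH2O (intrinsic PEEP = 18 − 16 = 2). Use total PEEP for the elastic gradient.
Pplat = PEEPtotal + Vt / Cstat = 18 + 340 / 30.1 = 18 + 11.296 = 29.296 cmH2O.

29.3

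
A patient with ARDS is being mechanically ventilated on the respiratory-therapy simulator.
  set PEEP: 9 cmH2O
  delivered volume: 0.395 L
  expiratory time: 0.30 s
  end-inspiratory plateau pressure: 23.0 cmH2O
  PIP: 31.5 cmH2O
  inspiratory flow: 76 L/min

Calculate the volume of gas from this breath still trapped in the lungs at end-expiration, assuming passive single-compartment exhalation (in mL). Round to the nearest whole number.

Flow: 76 L/min ÷ 60 = 1.2667 L/s.
R = (PIP − Pplat)/V̇ = (31.5 − 23.0) / 1.2667 = 8.5/1.2667 = 6.71 cmH2O·s/L.
C = Vt/(Pplat − PEEP) = 395.0 / (23.0 − 9) = 395.0/14.0 = 28.214 mL/cmH2O.
τ = R × C = 6.71 × 0.02821 L/cmH2O = 0.1893 s.
Fraction remaining = e^(−Te/τ) = e^(−0.30/0.1893) = 0.205.
Trapped volume = 395.0 × 0.205 = 80.975 mL.

81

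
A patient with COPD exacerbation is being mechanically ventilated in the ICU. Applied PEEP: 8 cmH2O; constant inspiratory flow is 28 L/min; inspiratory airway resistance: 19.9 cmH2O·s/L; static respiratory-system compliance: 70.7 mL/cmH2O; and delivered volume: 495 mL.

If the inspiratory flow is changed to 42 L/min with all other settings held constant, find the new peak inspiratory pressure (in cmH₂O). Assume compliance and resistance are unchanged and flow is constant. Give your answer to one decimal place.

Flow: 28 L/min ÷ 60 = 0.4667 L/s.
New flow: 42 L/min ÷ 60 = 0.7 L/s.
PIP = Vt/C + R·V̇ + PEEP (constant-flow equation of motion).
Only the resistive term changes: ΔPIP = R × ΔV̇ = 19.9 × (0.7 − 0.4667) = 19.9 × 0.2333 = 4.643 cmH2O.
Original PIP = 495/70.7 + 19.9×0.4667 + 8 = 24.289 cmH2O; new PIP = 24.289 + (4.643) = 28.932 cmH2O.

28.9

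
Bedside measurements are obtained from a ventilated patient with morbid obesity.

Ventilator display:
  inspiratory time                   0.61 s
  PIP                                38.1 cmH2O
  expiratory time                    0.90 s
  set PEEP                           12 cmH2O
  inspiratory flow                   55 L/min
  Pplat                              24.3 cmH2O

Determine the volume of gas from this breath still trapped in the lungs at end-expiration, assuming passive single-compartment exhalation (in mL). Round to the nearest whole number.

Flow: 55 L/min ÷ 60 = 0.9167 L/s.
Vt = flow × Ti = 0.9167 L/s × 0.61 s × 1000 mL/L = 559.19 mL.
R = (PIP − Pplat)/V̇ = (38.1 − 24.3) / 0.9167 = 13.8/0.9167 = 15.054 cmH2O·s/L.
C = Vt/(Pplat − PEEP) = 559.19 / (24.3 − 12) = 559.19/12.3 = 45.463 mL/cmH2O.
τ = R × C = 15.054 × 0.04546 L/cmH2O = 0.6844 s.
Fraction remaining = e^(−Te/τ) = e^(−0.90/0.6844) = 0.2685.
Trapped volume = 559.19 × 0.2685 = 150.14 mL.

150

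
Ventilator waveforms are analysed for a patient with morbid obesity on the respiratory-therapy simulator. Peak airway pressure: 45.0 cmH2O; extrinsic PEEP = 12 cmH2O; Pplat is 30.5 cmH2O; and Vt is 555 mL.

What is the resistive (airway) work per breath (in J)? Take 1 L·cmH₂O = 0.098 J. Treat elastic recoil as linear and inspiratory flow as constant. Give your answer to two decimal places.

With constant inspiratory flow the resistive pressure is constant at PIP − Pplat = 45.0 − 30.5 = 14.5 cmH2O, so resistive work = 14.5 × 0.555 = 8.048 L·cmH2O.
× 0.098 J/(L·cmH2O) → 0.7887 J.

0.79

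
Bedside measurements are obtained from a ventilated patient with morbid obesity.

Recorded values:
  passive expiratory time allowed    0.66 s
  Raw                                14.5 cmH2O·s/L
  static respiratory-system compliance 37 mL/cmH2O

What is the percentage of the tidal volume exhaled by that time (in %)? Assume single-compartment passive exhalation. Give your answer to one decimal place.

τ = R × C = 14.5 × 37 mL/cmH2O = 14.5 × 0.037 L/cmH2O = 0.5365 s.
Passive exhalation: V(t)/V₀ = e^(−t/τ) = e^(−0.66/0.5365) = 0.2922.
Fraction exhaled = 1 − 0.2922 = 0.7078 → 70.78%.

70.8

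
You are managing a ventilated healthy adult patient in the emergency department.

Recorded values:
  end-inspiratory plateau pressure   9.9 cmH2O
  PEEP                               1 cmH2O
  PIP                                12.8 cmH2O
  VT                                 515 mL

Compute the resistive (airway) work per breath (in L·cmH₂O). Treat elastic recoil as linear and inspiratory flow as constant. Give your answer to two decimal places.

With constant inspiratory flow the resistive pressure is constant at PIP − Pplat = 12.8 − 9.9 = 2.9 cmH2O, so resistive work = 2.9 × 0.515 = 1.494 L·cmH2O.

1.49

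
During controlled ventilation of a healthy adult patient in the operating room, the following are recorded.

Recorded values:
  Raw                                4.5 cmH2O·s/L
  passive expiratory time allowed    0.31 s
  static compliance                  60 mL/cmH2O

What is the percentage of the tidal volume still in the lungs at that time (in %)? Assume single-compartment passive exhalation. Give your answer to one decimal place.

31.7

τ = R × C = 4.5 × 60 mL/cmH2O = 4.5 × 0.060 L/cmH2O = 0.27 s.
Passive exhalation: V(t)/V₀ = e^(−t/τ) = e^(−0.31/0.27) = 0.3172.
Fraction remaining = 0.3172 → 31.72%.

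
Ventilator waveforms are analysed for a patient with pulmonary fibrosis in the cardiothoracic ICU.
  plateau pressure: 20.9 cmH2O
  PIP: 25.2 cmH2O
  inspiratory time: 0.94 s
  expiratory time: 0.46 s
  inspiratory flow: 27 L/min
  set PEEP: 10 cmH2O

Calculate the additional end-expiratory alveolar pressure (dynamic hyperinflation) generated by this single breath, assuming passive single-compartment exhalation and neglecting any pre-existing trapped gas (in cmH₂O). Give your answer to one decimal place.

Flow: 27 L/min ÷ 60 = 0.45 L/s.
Vt = flow × Ti = 0.45 L/s × 0.94 s × 1000 mL/L = 423.0 mL.
R = (PIP − Pplat)/V̇ = (25.2 − 20.9) / 0.45 = 4.3/0.45 = 9.556 cmH2O·s/L.
C = Vt/(Pplat − PEEP) = 423.0 / (20.9 − 10) = 423.0/10.9 = 38.807 mL/cmH2O.
τ = R × C = 9.556 × 0.03881 L/cmH2O = 0.3709 s.
Fraction remaining = e^(−Te/τ) = e^(−0.46/0.3709) = 0.2893; trapped volume = 423.0 × 0.2893 = 122.37 mL.
Additional alveolar pressure from trapping ≈ V_trapped / C = 122.37 / 38.807 = 3.153 cmH2O.

3.2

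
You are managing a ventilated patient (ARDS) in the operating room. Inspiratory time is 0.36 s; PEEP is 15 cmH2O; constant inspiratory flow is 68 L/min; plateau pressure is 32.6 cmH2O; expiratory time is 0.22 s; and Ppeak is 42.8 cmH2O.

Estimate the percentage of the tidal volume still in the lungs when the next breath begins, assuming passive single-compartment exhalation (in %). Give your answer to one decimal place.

34.8

Flow: 68 L/min ÷ 60 = 1.1333 L/s.
Vt = flow × Ti = 1.1333 L/s × 0.36 s × 1000 mL/L = 407.99 mL.
R = (PIP − Pplat)/V̇ = (42.8 − 32.6) / 1.1333 = 10.2/1.1333 = 9.0 cmH2O·s/L.
C = Vt/(Pplat − PEEP) = 407.99 / (32.6 − 15) = 407.99/17.6 = 23.181 mL/cmH2O.
τ = R × C = 9.0 × 0.02318 L/cmH2O = 0.2086 s.
Fraction remaining at end-expiration = e^(−Te/τ) = e^(−0.22/0.2086) = 0.3483 → 34.83%.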